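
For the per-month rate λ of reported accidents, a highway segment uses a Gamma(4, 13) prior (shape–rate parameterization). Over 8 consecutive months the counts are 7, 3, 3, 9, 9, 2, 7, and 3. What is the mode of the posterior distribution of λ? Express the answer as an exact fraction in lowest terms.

Total count: 7 + 3 + 3 + 9 + 9 + 2 + 7 + 3 = 43.
Total exposure: 8 months.
Gamma(α, β) with Poisson data over total exposure Σt gives posterior Gamma(α+Σx, β+Σt) = Gamma(47, 21).
Posterior mode = (α'−1)/β' = 46/21.

46/21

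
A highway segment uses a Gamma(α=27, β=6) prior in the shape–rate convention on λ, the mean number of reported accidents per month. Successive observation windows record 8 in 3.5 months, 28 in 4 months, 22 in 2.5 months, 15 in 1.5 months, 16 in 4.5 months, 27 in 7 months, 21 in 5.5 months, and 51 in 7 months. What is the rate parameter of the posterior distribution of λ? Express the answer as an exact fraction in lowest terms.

83/2

Total count: 8 + 28 + 22 + 15 + 16 + 27 + 21 + 51 = 188.
Total exposure: 3.5 + 4 + 2.5 + 1.5 + 4.5 + 7 + 5.5 + 7 = 35.5 months.
The Gamma prior is conjugate for the Poisson rate, so λ | data ~ Gamma(27+188, 6+35.5) = Gamma(215, 83/2).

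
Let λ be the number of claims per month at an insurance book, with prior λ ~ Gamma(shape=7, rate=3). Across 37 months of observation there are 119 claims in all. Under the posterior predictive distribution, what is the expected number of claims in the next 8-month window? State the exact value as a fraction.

126/5

Total count 119 over total exposure 37 months.
The Gamma prior is conjugate for the Poisson rate, so λ | data ~ Gamma(7+119, 3+37) = Gamma(126, 40).
Predictive mean over an 8-month window = T·E[λ|data] = 8·126/40 = 126/5.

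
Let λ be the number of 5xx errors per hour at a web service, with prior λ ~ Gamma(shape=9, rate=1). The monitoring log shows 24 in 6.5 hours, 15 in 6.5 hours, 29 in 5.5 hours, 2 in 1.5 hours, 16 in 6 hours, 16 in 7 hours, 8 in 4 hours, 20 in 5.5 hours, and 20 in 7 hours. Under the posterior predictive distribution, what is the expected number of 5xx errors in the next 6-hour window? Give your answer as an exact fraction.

1908/101

Total count: 24 + 15 + 29 + 2 + 16 + 16 + 8 + 20 + 20 = 150.
Total exposure: 6.5 + 6.5 + 5.5 + 1.5 + 6 + 7 + 4 + 5.5 + 7 = 49.5 hours.
Gamma(α, β) with Poisson data over total exposure Σt gives posterior Gamma(α+Σx, β+Σt) = Gamma(159, 101/2).
Predictive mean over a 6-hour window = T·E[λ|data] = 6·159/(101/2) = 1908/101.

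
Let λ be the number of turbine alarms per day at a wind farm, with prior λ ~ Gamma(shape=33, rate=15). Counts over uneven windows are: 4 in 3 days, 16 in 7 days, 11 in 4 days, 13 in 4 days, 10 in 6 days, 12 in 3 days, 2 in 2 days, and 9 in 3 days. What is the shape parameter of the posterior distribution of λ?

110

Total count: 4 + 16 + 11 + 13 + 10 + 12 + 2 + 9 = 77.
Total exposure: 3 + 7 + 4 + 4 + 6 + 3 + 2 + 3 = 32 days.
Conjugate update: add total count to the shape and total exposure to the rate, giving Gamma(110, 47).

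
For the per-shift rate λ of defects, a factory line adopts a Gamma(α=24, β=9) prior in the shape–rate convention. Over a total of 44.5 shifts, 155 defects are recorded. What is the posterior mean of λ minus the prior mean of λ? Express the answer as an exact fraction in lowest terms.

218/321

Total count 155 over total exposure 44.5 shifts.
The Gamma prior is conjugate for the Poisson rate, so λ | data ~ Gamma(24+155, 9+44.5) = Gamma(179, 107/2).
Posterior mean = 179/(107/2) = 358/107; prior mean = 24/9 = 8/3. Difference = 358/107 − 8/3 = 218/321.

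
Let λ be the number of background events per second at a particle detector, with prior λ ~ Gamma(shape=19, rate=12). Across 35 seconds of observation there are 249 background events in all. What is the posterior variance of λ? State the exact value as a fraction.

268/2209

Total count 249 over total exposure 35 seconds.
By Gamma–Poisson conjugacy, the posterior is Gamma(α + Σx, β + Σt) = Gamma(19 + 249, 12 + 35) = Gamma(268, 47).
Posterior variance = α'/β'² = 268/2209.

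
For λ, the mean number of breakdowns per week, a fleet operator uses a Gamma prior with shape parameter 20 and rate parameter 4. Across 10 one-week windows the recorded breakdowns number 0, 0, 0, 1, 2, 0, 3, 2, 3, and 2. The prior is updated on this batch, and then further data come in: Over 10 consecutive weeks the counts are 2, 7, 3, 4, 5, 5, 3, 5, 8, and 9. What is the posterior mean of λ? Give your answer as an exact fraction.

7/2

Total count: 0 + 0 + 0 + 1 + 2 + 0 + 3 + 2 + 3 + 2 = 13.
Total exposure: 10 weeks.
After the first batch: Gamma(20 + 13, 4 + 10) = Gamma(33, 14).
Total count: 2 + 7 + 3 + 4 + 5 + 5 + 3 + 5 + 8 + 9 = 51.
Total exposure: 10 weeks.
After the second batch: Gamma(33 + 51, 14 + 10) = Gamma(84, 24).
Posterior mean = α'/β' = 84/24 = 7/2.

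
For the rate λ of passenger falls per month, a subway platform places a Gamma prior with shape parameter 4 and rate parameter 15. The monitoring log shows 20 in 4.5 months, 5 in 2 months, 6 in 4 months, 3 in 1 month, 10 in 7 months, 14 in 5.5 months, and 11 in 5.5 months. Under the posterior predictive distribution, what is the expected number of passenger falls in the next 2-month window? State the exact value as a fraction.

Total count: 20 + 5 + 6 + 3 + 10 + 14 + 11 = 69.
Total exposure: 4.5 + 2 + 4 + 1 + 7 + 5.5 + 5.5 = 29.5 months.
By Gamma–Poisson conjugacy, the posterior is Gamma(α + Σx, β + Σt) = Gamma(4 + 69, 15 + 29.5) = Gamma(73, 89/2).
Predictive mean over a 2-month window = T·E[λ|data] = 2·73/(89/2) = 292/89.

292/89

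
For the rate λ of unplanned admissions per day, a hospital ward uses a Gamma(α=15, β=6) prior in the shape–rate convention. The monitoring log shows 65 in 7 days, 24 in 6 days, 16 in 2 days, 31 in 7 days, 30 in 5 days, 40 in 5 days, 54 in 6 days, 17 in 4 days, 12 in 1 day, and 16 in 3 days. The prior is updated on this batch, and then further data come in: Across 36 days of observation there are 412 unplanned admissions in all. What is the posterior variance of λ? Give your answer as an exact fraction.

Total count: 65 + 24 + 16 + 31 + 30 + 40 + 54 + 17 + 12 + 16 = 305.
Total exposure: 7 + 6 + 2 + 7 + 5 + 5 + 6 + 4 + 1 + 3 = 46 days.
After the first batch: Gamma(15 + 305, 6 + 46) = Gamma(320, 52).
Total count 412 over total exposure 36 days.
After the second batch: Gamma(320 + 412, 52 + 36) = Gamma(732, 88).
Posterior variance = α'/β'² = 732/7744 = 183/1936.

183/1936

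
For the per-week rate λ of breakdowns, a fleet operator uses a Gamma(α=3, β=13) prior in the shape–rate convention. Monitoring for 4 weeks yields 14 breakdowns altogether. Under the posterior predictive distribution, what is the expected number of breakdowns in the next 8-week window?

8

Total count 14 over total exposure 4 weeks.
Conjugate update: add total count to the shape and total exposure to the rate, giving Gamma(17, 17).
Predictive mean over an 8-week window = T·E[λ|data] = 8·17/17 = 8.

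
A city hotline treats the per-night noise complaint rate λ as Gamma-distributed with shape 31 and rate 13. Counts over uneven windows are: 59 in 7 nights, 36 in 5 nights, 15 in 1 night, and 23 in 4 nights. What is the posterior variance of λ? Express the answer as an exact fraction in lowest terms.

Total count: 59 + 36 + 15 + 23 = 133.
Total exposure: 7 + 5 + 1 + 4 = 17 nights.
Conjugate update: add total count to the shape and total exposure to the rate, giving Gamma(164, 30).
Posterior variance = α'/β'² = 164/900 = 41/225.

41/225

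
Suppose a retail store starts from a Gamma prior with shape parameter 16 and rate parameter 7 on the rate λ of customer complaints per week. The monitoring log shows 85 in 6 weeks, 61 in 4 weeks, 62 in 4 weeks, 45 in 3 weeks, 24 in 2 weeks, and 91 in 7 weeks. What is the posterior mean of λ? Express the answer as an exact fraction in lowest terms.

128/11

Total count: 85 + 61 + 62 + 45 + 24 + 91 = 368.
Total exposure: 6 + 4 + 4 + 3 + 2 + 7 = 26 weeks.
The Gamma prior is conjugate for the Poisson rate, so λ | data ~ Gamma(16+368, 7+26) = Gamma(384, 33).
Posterior mean = α'/β' = 384/33 = 128/11.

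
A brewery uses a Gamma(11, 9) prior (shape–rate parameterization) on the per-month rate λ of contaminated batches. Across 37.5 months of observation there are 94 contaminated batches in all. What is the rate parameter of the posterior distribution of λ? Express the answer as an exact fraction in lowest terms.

Total count 94 over total exposure 37.5 months.
Conjugate update: add total count to the shape and total exposure to the rate, giving Gamma(105, 93/2).

93/2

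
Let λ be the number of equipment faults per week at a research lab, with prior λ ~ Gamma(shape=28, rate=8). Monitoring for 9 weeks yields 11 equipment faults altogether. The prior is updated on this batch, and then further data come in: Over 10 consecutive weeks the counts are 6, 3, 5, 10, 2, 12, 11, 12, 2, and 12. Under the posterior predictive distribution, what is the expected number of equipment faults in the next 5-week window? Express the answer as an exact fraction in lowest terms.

190/9

Total count 11 over total exposure 9 weeks.
After the first batch: Gamma(28 + 11, 8 + 9) = Gamma(39, 17).
Total count: 6 + 3 + 5 + 10 + 2 + 12 + 11 + 12 + 2 + 12 = 75.
Total exposure: 10 weeks.
After the second batch: Gamma(39 + 75, 17 + 10) = Gamma(114, 27).
Predictive mean over a 5-week window = T·E[λ|data] = 5·114/27 = 190/9.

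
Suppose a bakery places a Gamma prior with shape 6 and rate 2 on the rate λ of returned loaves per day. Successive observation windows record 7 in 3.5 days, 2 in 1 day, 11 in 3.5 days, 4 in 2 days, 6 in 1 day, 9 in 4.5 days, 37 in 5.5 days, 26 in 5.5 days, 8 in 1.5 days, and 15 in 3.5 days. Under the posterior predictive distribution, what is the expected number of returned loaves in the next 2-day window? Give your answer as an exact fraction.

Total count: 7 + 2 + 11 + 4 + 6 + 9 + 37 + 26 + 8 + 15 = 125.
Total exposure: 3.5 + 1 + 3.5 + 2 + 1 + 4.5 + 5.5 + 5.5 + 1.5 + 3.5 = 31.5 days.
Gamma(α, β) with Poisson data over total exposure Σt gives posterior Gamma(α+Σx, β+Σt) = Gamma(131, 67/2).
Predictive mean over a 2-day window = T·E[λ|data] = 2·131/(67/2) = 524/67.

524/67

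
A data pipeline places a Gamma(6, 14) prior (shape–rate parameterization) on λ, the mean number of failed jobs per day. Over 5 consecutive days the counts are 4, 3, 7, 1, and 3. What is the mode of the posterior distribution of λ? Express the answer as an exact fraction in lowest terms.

23/19

Total count: 4 + 3 + 7 + 1 + 3 = 18.
Total exposure: 5 days.
Conjugate update: add total count to the shape and total exposure to the rate, giving Gamma(24, 19).
Posterior mode = (α'−1)/β' = 23/19.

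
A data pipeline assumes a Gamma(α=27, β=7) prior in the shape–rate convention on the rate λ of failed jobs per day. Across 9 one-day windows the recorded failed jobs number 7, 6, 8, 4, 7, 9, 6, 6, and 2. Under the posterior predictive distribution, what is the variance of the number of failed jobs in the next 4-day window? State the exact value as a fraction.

Total count: 7 + 6 + 8 + 4 + 7 + 9 + 6 + 6 + 2 = 55.
Total exposure: 9 days.
The Gamma prior is conjugate for the Poisson rate, so λ | data ~ Gamma(27+55, 7+9) = Gamma(82, 16).
The posterior predictive for a window of length T is Negative Binomial with variance T·α'·(β'+T)/β'² = 4·82·20/256 = 205/8.

205/8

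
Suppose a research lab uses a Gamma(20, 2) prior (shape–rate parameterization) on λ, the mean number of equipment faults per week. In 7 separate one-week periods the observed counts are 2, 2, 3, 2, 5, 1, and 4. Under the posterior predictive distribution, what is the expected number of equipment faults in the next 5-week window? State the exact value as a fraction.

Total count: 2 + 2 + 3 + 2 + 5 + 1 + 4 = 19.
Total exposure: 7 weeks.
Conjugate update: add total count to the shape and total exposure to the rate, giving Gamma(39, 9).
Predictive mean over a 5-week window = T·E[λ|data] = 5·39/9 = 65/3.

65/3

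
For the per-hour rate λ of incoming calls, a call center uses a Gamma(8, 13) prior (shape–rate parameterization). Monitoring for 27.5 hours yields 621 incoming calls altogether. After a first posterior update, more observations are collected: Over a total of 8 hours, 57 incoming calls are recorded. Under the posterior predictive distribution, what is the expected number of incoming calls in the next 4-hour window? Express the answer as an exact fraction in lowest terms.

5488/97

Total count 621 over total exposure 27.5 hours.
After the first batch: Gamma(8 + 621, 13 + 27.5) = Gamma(629, 81/2).
Total count 57 over total exposure 8 hours.
After the second batch: Gamma(629 + 57, 81/2 + 8) = Gamma(686, 97/2).
Predictive mean over a 4-hour window = T·E[λ|data] = 4·686/(97/2) = 5488/97.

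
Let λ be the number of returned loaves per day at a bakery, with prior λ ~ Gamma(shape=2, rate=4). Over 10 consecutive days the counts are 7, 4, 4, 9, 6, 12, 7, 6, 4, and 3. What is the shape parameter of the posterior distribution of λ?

64

Total count: 7 + 4 + 4 + 9 + 6 + 12 + 7 + 6 + 4 + 3 = 62.
Total exposure: 10 days.
By Gamma–Poisson conjugacy, the posterior is Gamma(α + Σx, β + Σt) = Gamma(2 + 62, 4 + 10) = Gamma(64, 14).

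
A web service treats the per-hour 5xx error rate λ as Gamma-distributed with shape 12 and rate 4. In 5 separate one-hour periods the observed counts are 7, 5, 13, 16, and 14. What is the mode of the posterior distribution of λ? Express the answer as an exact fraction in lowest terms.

22/3

Total count: 7 + 5 + 13 + 16 + 14 = 55.
Total exposure: 5 hours.
Gamma(α, β) with Poisson data over total exposure Σt gives posterior Gamma(α+Σx, β+Σt) = Gamma(67, 9).
Posterior mode = (α'−1)/β' = 66/9 = 22/3.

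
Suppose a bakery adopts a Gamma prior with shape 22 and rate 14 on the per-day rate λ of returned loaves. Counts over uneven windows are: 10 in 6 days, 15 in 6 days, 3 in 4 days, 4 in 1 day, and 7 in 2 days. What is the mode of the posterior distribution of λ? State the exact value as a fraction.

20/11

Total count: 10 + 15 + 3 + 4 + 7 = 39.
Total exposure: 6 + 6 + 4 + 1 + 2 = 19 days.
By Gamma–Poisson conjugacy, the posterior is Gamma(α + Σx, β + Σt) = Gamma(22 + 39, 14 + 19) = Gamma(61, 33).
Posterior mode = (α'−1)/β' = 60/33 = 20/11.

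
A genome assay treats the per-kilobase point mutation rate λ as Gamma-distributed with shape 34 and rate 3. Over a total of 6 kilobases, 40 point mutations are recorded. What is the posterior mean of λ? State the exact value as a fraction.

Total count 40 over total exposure 6 kilobases.
Posterior: α' = 34 + 40 = 74, β' = 3 + 6 = 9.
Posterior mean = α'/β' = 74/9.

74/9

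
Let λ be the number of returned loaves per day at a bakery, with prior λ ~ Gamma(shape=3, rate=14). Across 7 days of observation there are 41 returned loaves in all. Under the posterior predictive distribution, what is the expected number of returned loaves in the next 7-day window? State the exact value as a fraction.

44/3

Total count 41 over total exposure 7 days.
By Gamma–Poisson conjugacy, the posterior is Gamma(α + Σx, β + Σt) = Gamma(3 + 41, 14 + 7) = Gamma(44, 21).
Predictive mean over a 7-day window = T·E[λ|data] = 7·44/21 = 44/3.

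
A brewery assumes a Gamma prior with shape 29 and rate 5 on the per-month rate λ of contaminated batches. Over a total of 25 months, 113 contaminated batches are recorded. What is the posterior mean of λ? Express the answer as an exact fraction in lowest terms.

Total count 113 over total exposure 25 months.
Conjugate update: add total count to the shape and total exposure to the rate, giving Gamma(142, 30).
Posterior mean = α'/β' = 142/30 = 71/15.

71/15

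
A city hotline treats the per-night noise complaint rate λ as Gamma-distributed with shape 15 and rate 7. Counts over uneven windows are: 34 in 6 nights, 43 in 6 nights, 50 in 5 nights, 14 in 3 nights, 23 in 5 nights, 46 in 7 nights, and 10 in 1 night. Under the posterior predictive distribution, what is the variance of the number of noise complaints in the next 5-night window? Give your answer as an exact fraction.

2115/64

Total count: 34 + 43 + 50 + 14 + 23 + 46 + 10 = 220.
Total exposure: 6 + 6 + 5 + 3 + 5 + 7 + 1 = 33 nights.
By Gamma–Poisson conjugacy, the posterior is Gamma(α + Σx, β + Σt) = Gamma(15 + 220, 7 + 33) = Gamma(235, 40).
The posterior predictive for a window of length T is Negative Binomial with variance T·α'·(β'+T)/β'² = 5·235·45/1600 = 2115/64.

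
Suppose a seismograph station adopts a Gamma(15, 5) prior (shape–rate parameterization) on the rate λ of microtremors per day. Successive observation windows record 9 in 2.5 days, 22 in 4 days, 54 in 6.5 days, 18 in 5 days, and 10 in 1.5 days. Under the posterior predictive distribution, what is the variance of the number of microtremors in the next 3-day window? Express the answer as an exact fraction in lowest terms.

Total count: 9 + 22 + 54 + 18 + 10 = 113.
Total exposure: 2.5 + 4 + 6.5 + 5 + 1.5 = 19.5 days.
Gamma(α, β) with Poisson data over total exposure Σt gives posterior Gamma(α+Σx, β+Σt) = Gamma(128, 49/2).
The posterior predictive for a window of length T is Negative Binomial with variance T·α'·(β'+T)/β'² = 3·128·(55/2)/(2401/4) = 42240/2401.

42240/2401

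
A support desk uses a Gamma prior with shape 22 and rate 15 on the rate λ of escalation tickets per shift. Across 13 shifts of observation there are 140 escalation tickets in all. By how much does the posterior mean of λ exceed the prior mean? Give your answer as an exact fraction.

907/210

Total count 140 over total exposure 13 shifts.
By Gamma–Poisson conjugacy, the posterior is Gamma(α + Σx, β + Σt) = Gamma(22 + 140, 15 + 13) = Gamma(162, 28).
Posterior mean = 162/28 = 81/14; prior mean = 22/15 = 22/15. Difference = 81/14 − 22/15 = 907/210.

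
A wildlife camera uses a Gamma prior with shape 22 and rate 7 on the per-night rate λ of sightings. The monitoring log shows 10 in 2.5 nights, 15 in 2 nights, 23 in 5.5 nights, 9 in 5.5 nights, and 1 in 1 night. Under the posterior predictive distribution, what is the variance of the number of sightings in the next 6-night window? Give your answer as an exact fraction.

Total count: 10 + 15 + 23 + 9 + 1 = 58.
Total exposure: 2.5 + 2 + 5.5 + 5.5 + 1 = 16.5 nights.
The Gamma prior is conjugate for the Poisson rate, so λ | data ~ Gamma(22+58, 7+16.5) = Gamma(80, 47/2).
The posterior predictive for a window of length T is Negative Binomial with variance T·α'·(β'+T)/β'² = 6·80·(59/2)/(2209/4) = 56640/2209.

56640/2209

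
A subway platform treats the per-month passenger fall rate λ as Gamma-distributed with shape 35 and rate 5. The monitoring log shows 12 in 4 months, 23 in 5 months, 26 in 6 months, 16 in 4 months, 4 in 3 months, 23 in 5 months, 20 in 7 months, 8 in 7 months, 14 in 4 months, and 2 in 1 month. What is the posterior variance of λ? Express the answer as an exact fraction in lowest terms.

61/867

Total count: 12 + 23 + 26 + 16 + 4 + 23 + 20 + 8 + 14 + 2 = 148.
Total exposure: 4 + 5 + 6 + 4 + 3 + 5 + 7 + 7 + 4 + 1 = 46 months.
The Gamma prior is conjugate for the Poisson rate, so λ | data ~ Gamma(35+148, 5+46) = Gamma(183, 51).
Posterior variance = α'/β'² = 183/2601 = 61/867.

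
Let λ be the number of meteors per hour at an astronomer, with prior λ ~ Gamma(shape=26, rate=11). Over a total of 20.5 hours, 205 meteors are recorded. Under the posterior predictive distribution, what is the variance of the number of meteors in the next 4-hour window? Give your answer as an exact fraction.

Total count 205 over total exposure 20.5 hours.
Conjugate update: add total count to the shape and total exposure to the rate, giving Gamma(231, 63/2).
The posterior predictive for a window of length T is Negative Binomial with variance T·α'·(β'+T)/β'² = 4·231·(71/2)/(3969/4) = 6248/189.

6248/189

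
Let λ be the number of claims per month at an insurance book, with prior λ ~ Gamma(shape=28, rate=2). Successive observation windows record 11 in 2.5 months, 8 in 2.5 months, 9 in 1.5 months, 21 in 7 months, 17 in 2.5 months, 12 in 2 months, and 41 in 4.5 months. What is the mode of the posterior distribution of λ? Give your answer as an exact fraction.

292/49

Total count: 11 + 8 + 9 + 21 + 17 + 12 + 41 = 119.
Total exposure: 2.5 + 2.5 + 1.5 + 7 + 2.5 + 2 + 4.5 = 22.5 months.
Gamma(α, β) with Poisson data over total exposure Σt gives posterior Gamma(α+Σx, β+Σt) = Gamma(147, 49/2).
Posterior mode = (α'−1)/β' = 146/(49/2) = 292/49.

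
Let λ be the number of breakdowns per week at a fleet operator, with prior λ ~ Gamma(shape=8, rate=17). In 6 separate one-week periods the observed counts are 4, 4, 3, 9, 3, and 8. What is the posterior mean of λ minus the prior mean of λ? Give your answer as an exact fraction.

Total count: 4 + 4 + 3 + 9 + 3 + 8 = 31.
Total exposure: 6 weeks.
Gamma(α, β) with Poisson data over total exposure Σt gives posterior Gamma(α+Σx, β+Σt) = Gamma(39, 23).
Posterior mean = 39/23 = 39/23; prior mean = 8/17 = 8/17. Difference = 39/23 − 8/17 = 479/391.

479/391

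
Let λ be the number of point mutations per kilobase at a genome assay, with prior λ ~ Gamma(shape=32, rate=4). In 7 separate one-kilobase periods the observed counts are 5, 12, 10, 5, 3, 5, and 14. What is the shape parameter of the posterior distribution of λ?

86

Total count: 5 + 12 + 10 + 5 + 3 + 5 + 14 = 54.
Total exposure: 7 kilobases.
Gamma(α, β) with Poisson data over total exposure Σt gives posterior Gamma(α+Σx, β+Σt) = Gamma(86, 11).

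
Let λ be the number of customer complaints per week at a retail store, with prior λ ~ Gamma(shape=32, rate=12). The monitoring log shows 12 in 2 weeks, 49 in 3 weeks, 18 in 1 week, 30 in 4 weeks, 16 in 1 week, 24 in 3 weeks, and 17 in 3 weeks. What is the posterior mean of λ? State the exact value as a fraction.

198/29

Total count: 12 + 49 + 18 + 30 + 16 + 24 + 17 = 166.
Total exposure: 2 + 3 + 1 + 4 + 1 + 3 + 3 = 17 weeks.
Posterior: α' = 32 + 166 = 198, β' = 12 + 17 = 29.
Posterior mean = α'/β' = 198/29.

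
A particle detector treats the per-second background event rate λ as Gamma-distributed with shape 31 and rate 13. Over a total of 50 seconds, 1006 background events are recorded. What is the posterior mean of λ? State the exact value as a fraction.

1037/63

Total count 1006 over total exposure 50 seconds.
The Gamma prior is conjugate for the Poisson rate, so λ | data ~ Gamma(31+1006, 13+50) = Gamma(1037, 63).
Posterior mean = α'/β' = 1037/63.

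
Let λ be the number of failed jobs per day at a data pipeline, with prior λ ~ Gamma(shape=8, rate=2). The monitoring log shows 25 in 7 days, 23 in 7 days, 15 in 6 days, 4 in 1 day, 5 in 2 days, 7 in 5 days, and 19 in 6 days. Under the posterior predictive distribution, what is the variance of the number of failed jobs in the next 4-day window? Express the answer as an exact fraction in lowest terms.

Total count: 25 + 23 + 15 + 4 + 5 + 7 + 19 = 98.
Total exposure: 7 + 7 + 6 + 1 + 2 + 5 + 6 = 34 days.
The Gamma prior is conjugate for the Poisson rate, so λ | data ~ Gamma(8+98, 2+34) = Gamma(106, 36).
The posterior predictive for a window of length T is Negative Binomial with variance T·α'·(β'+T)/β'² = 4·106·40/1296 = 1060/81.

1060/81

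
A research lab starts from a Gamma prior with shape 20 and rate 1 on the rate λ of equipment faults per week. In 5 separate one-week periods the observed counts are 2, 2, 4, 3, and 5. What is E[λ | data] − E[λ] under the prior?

-14

Total count: 2 + 2 + 4 + 3 + 5 = 16.
Total exposure: 5 weeks.
Posterior: α' = 20 + 16 = 36, β' = 1 + 5 = 6.
Posterior mean = 36/6 = 6; prior mean = 20/1 = 20. Difference = 6 − 20 = -14.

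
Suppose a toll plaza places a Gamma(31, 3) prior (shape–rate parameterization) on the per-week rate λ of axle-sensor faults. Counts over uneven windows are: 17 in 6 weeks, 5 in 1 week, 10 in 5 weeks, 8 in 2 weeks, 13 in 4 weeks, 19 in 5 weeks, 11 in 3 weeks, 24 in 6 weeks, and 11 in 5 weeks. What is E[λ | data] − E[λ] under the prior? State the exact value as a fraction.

-793/120

Total count: 17 + 5 + 10 + 8 + 13 + 19 + 11 + 24 + 11 = 118.
Total exposure: 6 + 1 + 5 + 2 + 4 + 5 + 3 + 6 + 5 = 37 weeks.
Conjugate update: add total count to the shape and total exposure to the rate, giving Gamma(149, 40).
Posterior mean = 149/40 = 149/40; prior mean = 31/3 = 31/3. Difference = 149/40 − 31/3 = -793/120.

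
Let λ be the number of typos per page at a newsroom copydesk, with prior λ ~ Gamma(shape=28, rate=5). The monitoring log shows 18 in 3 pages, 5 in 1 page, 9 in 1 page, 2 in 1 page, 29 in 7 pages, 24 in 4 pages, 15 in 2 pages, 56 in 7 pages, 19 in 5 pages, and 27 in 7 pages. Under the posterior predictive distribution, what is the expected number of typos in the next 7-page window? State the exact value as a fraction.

1624/43

Total count: 18 + 5 + 9 + 2 + 29 + 24 + 15 + 56 + 19 + 27 = 204.
Total exposure: 3 + 1 + 1 + 1 + 7 + 4 + 2 + 7 + 5 + 7 = 38 pages.
The Gamma prior is conjugate for the Poisson rate, so λ | data ~ Gamma(28+204, 5+38) = Gamma(232, 43).
Predictive mean over a 7-page window = T·E[λ|data] = 7·232/43 = 1624/43.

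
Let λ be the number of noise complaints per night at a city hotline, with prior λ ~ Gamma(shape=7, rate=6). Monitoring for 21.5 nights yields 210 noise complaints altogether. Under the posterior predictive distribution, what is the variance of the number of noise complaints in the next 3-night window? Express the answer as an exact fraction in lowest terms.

Total count 210 over total exposure 21.5 nights.
Gamma(α, β) with Poisson data over total exposure Σt gives posterior Gamma(α+Σx, β+Σt) = Gamma(217, 55/2).
The posterior predictive for a window of length T is Negative Binomial with variance T·α'·(β'+T)/β'² = 3·217·(61/2)/(3025/4) = 79422/3025.

79422/3025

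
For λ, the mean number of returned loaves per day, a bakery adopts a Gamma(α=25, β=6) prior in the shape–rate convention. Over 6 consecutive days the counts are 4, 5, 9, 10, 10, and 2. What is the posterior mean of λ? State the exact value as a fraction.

Total count: 4 + 5 + 9 + 10 + 10 + 2 = 40.
Total exposure: 6 days.
The Gamma prior is conjugate for the Poisson rate, so λ | data ~ Gamma(25+40, 6+6) = Gamma(65, 12).
Posterior mean = α'/β' = 65/12.

65/12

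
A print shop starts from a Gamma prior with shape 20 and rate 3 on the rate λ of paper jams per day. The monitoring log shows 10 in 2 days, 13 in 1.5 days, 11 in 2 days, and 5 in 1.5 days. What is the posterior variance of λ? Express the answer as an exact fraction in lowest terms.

59/100

Total count: 10 + 13 + 11 + 5 = 39.
Total exposure: 2 + 1.5 + 2 + 1.5 = 7 days.
The Gamma prior is conjugate for the Poisson rate, so λ | data ~ Gamma(20+39, 3+7) = Gamma(59, 10).
Posterior variance = α'/β'² = 59/100.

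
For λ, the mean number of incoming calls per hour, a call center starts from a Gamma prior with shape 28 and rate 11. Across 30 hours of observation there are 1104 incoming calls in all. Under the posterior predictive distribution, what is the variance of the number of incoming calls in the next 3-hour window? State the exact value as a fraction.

Total count 1104 over total exposure 30 hours.
Gamma(α, β) with Poisson data over total exposure Σt gives posterior Gamma(α+Σx, β+Σt) = Gamma(1132, 41).
The posterior predictive for a window of length T is Negative Binomial with variance T·α'·(β'+T)/β'² = 3·1132·44/1681 = 149424/1681.

149424/1681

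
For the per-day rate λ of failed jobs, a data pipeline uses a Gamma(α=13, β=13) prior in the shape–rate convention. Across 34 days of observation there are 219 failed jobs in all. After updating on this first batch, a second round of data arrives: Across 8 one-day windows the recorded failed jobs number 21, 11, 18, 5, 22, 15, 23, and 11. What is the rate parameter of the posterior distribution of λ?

Total count 219 over total exposure 34 days.
After the first batch: Gamma(13 + 219, 13 + 34) = Gamma(232, 47).
Total count: 21 + 11 + 18 + 5 + 22 + 15 + 23 + 11 = 126.
Total exposure: 8 days.
After the second batch: Gamma(232 + 126, 47 + 8) = Gamma(358, 55).

55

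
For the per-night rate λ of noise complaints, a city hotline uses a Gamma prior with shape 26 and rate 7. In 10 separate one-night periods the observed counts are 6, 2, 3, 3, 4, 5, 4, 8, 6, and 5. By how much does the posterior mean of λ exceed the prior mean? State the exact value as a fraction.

Total count: 6 + 2 + 3 + 3 + 4 + 5 + 4 + 8 + 6 + 5 = 46.
Total exposure: 10 nights.
Conjugate update: add total count to the shape and total exposure to the rate, giving Gamma(72, 17).
Posterior mean = 72/17 = 72/17; prior mean = 26/7 = 26/7. Difference = 72/17 − 26/7 = 62/119.

62/119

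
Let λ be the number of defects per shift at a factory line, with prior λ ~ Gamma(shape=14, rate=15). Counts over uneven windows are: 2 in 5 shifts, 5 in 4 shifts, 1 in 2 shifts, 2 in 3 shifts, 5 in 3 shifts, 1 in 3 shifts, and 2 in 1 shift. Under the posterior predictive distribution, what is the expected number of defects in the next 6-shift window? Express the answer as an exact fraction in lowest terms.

Total count: 2 + 5 + 1 + 2 + 5 + 1 + 2 = 18.
Total exposure: 5 + 4 + 2 + 3 + 3 + 3 + 1 = 21 shifts.
By Gamma–Poisson conjugacy, the posterior is Gamma(α + Σx, β + Σt) = Gamma(14 + 18, 15 + 21) = Gamma(32, 36).
Predictive mean over a 6-shift window = T·E[λ|data] = 6·32/36 = 16/3.

16/3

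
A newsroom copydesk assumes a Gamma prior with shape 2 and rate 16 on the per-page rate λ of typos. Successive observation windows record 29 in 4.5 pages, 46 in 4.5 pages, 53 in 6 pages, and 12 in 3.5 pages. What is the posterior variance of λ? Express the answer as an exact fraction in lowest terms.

568/4761

Total count: 29 + 46 + 53 + 12 = 140.
Total exposure: 4.5 + 4.5 + 6 + 3.5 = 18.5 pages.
By Gamma–Poisson conjugacy, the posterior is Gamma(α + Σx, β + Σt) = Gamma(2 + 140, 16 + 18.5) = Gamma(142, 69/2).
Posterior variance = α'/β'² = 142/(4761/4) = 568/4761.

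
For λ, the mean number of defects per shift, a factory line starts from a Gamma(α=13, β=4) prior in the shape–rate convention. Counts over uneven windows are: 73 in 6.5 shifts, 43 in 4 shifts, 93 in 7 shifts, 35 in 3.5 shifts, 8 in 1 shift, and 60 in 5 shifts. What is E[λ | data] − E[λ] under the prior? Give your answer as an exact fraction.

Total count: 73 + 43 + 93 + 35 + 8 + 60 = 312.
Total exposure: 6.5 + 4 + 7 + 3.5 + 1 + 5 = 27 shifts.
The Gamma prior is conjugate for the Poisson rate, so λ | data ~ Gamma(13+312, 4+27) = Gamma(325, 31).
Posterior mean = 325/31 = 325/31; prior mean = 13/4 = 13/4. Difference = 325/31 − 13/4 = 897/124.

897/124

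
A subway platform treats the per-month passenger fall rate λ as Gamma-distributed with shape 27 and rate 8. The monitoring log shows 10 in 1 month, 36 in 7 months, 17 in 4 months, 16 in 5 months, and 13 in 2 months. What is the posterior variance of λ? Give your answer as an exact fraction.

Total count: 10 + 36 + 17 + 16 + 13 = 92.
Total exposure: 1 + 7 + 4 + 5 + 2 = 19 months.
By Gamma–Poisson conjugacy, the posterior is Gamma(α + Σx, β + Σt) = Gamma(27 + 92, 8 + 19) = Gamma(119, 27).
Posterior variance = α'/β'² = 119/729.

119/729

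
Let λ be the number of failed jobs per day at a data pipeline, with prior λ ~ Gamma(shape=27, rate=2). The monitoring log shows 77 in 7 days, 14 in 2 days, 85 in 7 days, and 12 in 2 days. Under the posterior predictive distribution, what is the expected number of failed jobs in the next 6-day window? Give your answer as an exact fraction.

129/2

Total count: 77 + 14 + 85 + 12 = 188.
Total exposure: 7 + 2 + 7 + 2 = 18 days.
Posterior: α' = 27 + 188 = 215, β' = 2 + 18 = 20.
Predictive mean over a 6-day window = T·E[λ|data] = 6·215/20 = 129/2.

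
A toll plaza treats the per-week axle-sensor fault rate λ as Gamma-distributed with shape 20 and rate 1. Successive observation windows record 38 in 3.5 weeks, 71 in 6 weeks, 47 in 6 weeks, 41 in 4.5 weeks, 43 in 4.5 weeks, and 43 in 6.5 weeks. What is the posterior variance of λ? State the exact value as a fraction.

303/1024

Total count: 38 + 71 + 47 + 41 + 43 + 43 = 283.
Total exposure: 3.5 + 6 + 6 + 4.5 + 4.5 + 6.5 = 31 weeks.
Posterior: α' = 20 + 283 = 303, β' = 1 + 31 = 32.
Posterior variance = α'/β'² = 303/1024.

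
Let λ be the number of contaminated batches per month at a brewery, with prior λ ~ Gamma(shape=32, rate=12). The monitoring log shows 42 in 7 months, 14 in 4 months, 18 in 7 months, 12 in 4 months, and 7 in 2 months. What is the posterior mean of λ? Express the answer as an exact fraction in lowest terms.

Total count: 42 + 14 + 18 + 12 + 7 = 93.
Total exposure: 7 + 4 + 7 + 4 + 2 = 24 months.
Posterior: α' = 32 + 93 = 125, β' = 12 + 24 = 36.
Posterior mean = α'/β' = 125/36.

125/36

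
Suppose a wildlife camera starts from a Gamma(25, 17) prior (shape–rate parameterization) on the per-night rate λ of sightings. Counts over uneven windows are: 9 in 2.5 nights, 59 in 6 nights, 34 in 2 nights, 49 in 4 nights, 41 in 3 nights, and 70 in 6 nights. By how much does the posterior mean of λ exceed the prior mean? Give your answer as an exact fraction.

7733/1377

Total count: 9 + 59 + 34 + 49 + 41 + 70 = 262.
Total exposure: 2.5 + 6 + 2 + 4 + 3 + 6 = 23.5 nights.
Gamma(α, β) with Poisson data over total exposure Σt gives posterior Gamma(α+Σx, β+Σt) = Gamma(287, 81/2).
Posterior mean = 287/(81/2) = 574/81; prior mean = 25/17 = 25/17. Difference = 574/81 − 25/17 = 7733/1377.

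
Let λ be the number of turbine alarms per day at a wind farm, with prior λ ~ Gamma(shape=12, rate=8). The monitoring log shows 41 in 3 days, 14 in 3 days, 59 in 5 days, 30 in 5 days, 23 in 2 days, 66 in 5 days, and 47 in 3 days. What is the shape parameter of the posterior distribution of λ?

292

Total count: 41 + 14 + 59 + 30 + 23 + 66 + 47 = 280.
Total exposure: 3 + 3 + 5 + 5 + 2 + 5 + 3 = 26 days.
Posterior: α' = 12 + 280 = 292, β' = 8 + 26 = 34.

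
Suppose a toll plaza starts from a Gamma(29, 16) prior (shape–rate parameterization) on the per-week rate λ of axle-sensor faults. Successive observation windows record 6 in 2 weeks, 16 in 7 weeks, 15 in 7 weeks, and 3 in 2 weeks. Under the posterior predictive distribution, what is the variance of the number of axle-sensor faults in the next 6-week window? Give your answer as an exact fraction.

4140/289

Total count: 6 + 16 + 15 + 3 = 40.
Total exposure: 2 + 7 + 7 + 2 = 18 weeks.
The Gamma prior is conjugate for the Poisson rate, so λ | data ~ Gamma(29+40, 16+18) = Gamma(69, 34).
The posterior predictive for a window of length T is Negative Binomial with variance T·α'·(β'+T)/β'² = 6·69·40/1156 = 4140/289.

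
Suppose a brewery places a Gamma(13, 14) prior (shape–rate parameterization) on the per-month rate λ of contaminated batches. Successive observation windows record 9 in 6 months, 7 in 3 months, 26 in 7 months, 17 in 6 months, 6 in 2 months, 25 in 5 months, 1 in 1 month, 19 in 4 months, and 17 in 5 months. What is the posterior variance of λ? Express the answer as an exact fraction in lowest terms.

Total count: 9 + 7 + 26 + 17 + 6 + 25 + 1 + 19 + 17 = 127.
Total exposure: 6 + 3 + 7 + 6 + 2 + 5 + 1 + 4 + 5 = 39 months.
Conjugate update: add total count to the shape and total exposure to the rate, giving Gamma(140, 53).
Posterior variance = α'/β'² = 140/2809.

140/2809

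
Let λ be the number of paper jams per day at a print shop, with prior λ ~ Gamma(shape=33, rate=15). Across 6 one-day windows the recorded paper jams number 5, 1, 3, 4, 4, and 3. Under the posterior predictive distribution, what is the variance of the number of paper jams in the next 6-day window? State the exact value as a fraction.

954/49

Total count: 5 + 1 + 3 + 4 + 4 + 3 = 20.
Total exposure: 6 days.
Gamma(α, β) with Poisson data over total exposure Σt gives posterior Gamma(α+Σx, β+Σt) = Gamma(53, 21).
The posterior predictive for a window of length T is Negative Binomial with variance T·α'·(β'+T)/β'² = 6·53·27/441 = 954/49.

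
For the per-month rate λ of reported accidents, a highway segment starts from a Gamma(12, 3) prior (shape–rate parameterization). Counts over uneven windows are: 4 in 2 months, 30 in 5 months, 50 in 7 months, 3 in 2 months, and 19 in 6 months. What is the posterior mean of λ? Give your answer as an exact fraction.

Total count: 4 + 30 + 50 + 3 + 19 = 106.
Total exposure: 2 + 5 + 7 + 2 + 6 = 22 months.
Gamma(α, β) with Poisson data over total exposure Σt gives posterior Gamma(α+Σx, β+Σt) = Gamma(118, 25).
Posterior mean = α'/β' = 118/25.

118/25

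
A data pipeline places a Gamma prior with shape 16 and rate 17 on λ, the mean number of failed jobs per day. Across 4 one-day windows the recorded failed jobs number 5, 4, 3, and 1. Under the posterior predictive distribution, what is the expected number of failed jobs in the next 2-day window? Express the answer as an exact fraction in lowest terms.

58/21

Total count: 5 + 4 + 3 + 1 = 13.
Total exposure: 4 days.
The Gamma prior is conjugate for the Poisson rate, so λ | data ~ Gamma(16+13, 17+4) = Gamma(29, 21).
Predictive mean over a 2-day window = T·E[λ|data] = 2·29/21 = 58/21.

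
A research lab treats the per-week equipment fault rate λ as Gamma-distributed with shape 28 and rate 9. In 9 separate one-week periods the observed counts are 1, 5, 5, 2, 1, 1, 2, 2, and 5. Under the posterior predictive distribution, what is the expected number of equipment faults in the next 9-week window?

Total count: 1 + 5 + 5 + 2 + 1 + 1 + 2 + 2 + 5 = 24.
Total exposure: 9 weeks.
Posterior: α' = 28 + 24 = 52, β' = 9 + 9 = 18.
Predictive mean over a 9-week window = T·E[λ|data] = 9·52/18 = 26.

26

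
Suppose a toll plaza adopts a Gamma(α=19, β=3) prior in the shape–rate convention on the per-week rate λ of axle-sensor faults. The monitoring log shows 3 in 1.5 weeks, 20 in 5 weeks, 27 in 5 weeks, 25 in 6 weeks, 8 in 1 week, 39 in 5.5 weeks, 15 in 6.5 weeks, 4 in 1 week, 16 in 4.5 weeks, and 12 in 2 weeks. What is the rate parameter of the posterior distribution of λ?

41

Total count: 3 + 20 + 27 + 25 + 8 + 39 + 15 + 4 + 16 + 12 = 169.
Total exposure: 1.5 + 5 + 5 + 6 + 1 + 5.5 + 6.5 + 1 + 4.5 + 2 = 38 weeks.
Posterior: α' = 19 + 169 = 188, β' = 3 + 38 = 41.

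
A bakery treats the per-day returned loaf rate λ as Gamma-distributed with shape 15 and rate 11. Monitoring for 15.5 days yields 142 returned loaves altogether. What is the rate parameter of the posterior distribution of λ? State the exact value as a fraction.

Total count 142 over total exposure 15.5 days.
Gamma(α, β) with Poisson data over total exposure Σt gives posterior Gamma(α+Σx, β+Σt) = Gamma(157, 53/2).

53/2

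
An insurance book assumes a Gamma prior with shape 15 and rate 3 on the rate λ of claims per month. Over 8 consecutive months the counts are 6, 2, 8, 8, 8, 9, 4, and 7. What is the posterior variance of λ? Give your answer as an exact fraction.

Total count: 6 + 2 + 8 + 8 + 8 + 9 + 4 + 7 = 52.
Total exposure: 8 months.
Gamma(α, β) with Poisson data over total exposure Σt gives posterior Gamma(α+Σx, β+Σt) = Gamma(67, 11).
Posterior variance = α'/β'² = 67/121.

67/121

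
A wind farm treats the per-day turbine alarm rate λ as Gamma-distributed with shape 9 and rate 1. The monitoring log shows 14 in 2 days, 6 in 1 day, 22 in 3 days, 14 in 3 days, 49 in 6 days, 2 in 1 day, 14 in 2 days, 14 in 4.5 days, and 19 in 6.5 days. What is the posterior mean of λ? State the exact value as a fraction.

163/30

Total count: 14 + 6 + 22 + 14 + 49 + 2 + 14 + 14 + 19 = 154.
Total exposure: 2 + 1 + 3 + 3 + 6 + 1 + 2 + 4.5 + 6.5 = 29 days.
Conjugate update: add total count to the shape and total exposure to the rate, giving Gamma(163, 30).
Posterior mean = α'/β' = 163/30.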